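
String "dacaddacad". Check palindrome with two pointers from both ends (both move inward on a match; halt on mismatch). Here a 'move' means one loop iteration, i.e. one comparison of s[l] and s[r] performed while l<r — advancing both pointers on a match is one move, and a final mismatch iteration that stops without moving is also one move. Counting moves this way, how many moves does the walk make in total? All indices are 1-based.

5 moves

l=1 r=10: 'd'=='d', l++,r--
l=2 r=9: 'a'=='a', l++,r--
l=3 r=8: 'c'=='c', l++,r--
l=4 r=7: 'a'=='a', l++,r--
l=5 r=6: 'd'=='d', l++,r--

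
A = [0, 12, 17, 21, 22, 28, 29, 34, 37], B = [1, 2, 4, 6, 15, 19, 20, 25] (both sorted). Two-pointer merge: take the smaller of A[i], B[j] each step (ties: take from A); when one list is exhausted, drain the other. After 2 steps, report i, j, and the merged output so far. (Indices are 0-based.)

i=1, j=1, merged so far=[0, 1]

i=0 j=0: A[i]=0<=B[j]=1 take 0, i++
i=1 j=0: A[i]=12>B[j]=1 take 1, j++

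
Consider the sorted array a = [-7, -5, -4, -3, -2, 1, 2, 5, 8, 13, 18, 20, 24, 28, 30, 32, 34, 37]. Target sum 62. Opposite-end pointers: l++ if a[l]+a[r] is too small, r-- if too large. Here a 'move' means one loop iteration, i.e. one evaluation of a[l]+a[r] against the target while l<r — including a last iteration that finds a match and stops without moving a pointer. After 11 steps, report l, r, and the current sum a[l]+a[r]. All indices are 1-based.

[1,18] -7+37=30 <62 → l++
[2,18] -5+37=32 <62 → l++
[3,18] -4+37=33 <62 → l++
[4,18] -3+37=34 <62 → l++
[5,18] -2+37=35 <62 → l++
[6,18] 1+37=38 <62 → l++
[7,18] 2+37=39 <62 → l++
[8,18] 5+37=42 <62 → l++
[9,18] 8+37=45 <62 → l++
[10,18] 13+37=50 <62 → l++
[11,18] 18+37=55 <62 → l++

l=12, r=18, sum=57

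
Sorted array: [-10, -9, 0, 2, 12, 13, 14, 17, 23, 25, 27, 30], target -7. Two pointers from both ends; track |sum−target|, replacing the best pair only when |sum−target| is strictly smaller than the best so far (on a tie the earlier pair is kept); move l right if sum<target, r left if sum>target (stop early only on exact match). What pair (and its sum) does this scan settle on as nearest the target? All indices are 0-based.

l=0 r=11: -10+30=20 d=27 *, r--
l=0 r=10: -10+27=17 d=24 *, r--
l=0 r=9: -10+25=15 d=22 *, r--
l=0 r=8: -10+23=13 d=20 *, r--
l=0 r=7: -10+17=7 d=14 *, r--
l=0 r=6: -10+14=4 d=11 *, r--
l=0 r=5: -10+13=3 d=10 *, r--
l=0 r=4: -10+12=2 d=9 *, r--
l=0 r=3: -10+2=-8 d=1 *, l++
l=1 r=3: -9+2=-7 d=0 *, stop

pair (-9, 2) with sum -7 (|Δ|=0)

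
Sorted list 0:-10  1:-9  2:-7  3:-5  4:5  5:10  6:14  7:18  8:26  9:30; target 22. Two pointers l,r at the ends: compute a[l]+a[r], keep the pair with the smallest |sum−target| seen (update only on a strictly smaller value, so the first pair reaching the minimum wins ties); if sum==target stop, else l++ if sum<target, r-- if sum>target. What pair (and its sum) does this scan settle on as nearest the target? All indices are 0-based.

pair (-9, 30) with sum 21 (|Δ|=1)

[0,9] -10+30=20 d=2 * → l++
[1,9] -9+30=21 d=1 * → l++
[2,9] -7+30=23 d=1 → r--
[2,8] -7+26=19 d=3 → l++
[3,8] -5+26=21 d=1 → l++
[4,8] 5+26=31 d=9 → r--
[4,7] 5+18=23 d=1 → r--
[4,6] 5+14=19 d=3 → l++
[5,6] 10+14=24 d=2 → r--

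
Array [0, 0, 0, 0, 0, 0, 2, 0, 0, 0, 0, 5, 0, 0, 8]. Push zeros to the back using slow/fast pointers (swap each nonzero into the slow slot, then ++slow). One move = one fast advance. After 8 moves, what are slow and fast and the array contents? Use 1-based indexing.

slow=1 fast=1: a[fast]=0, fast++
slow=1 fast=2: a[fast]=0, fast++
slow=1 fast=3: a[fast]=0, fast++
slow=1 fast=4: a[fast]=0, fast++
slow=1 fast=5: a[fast]=0, fast++
slow=1 fast=6: a[fast]=0, fast++
slow=1 fast=7: a[fast]=2≠0 swap→a[1]=2, slow++,fast++
slow=2 fast=8: a[fast]=0, fast++

slow=2, fast=9, a=[2, 0, 0, 0, 0, 0, 0, 0, 0, 0, 0, 5, 0, 0, 8]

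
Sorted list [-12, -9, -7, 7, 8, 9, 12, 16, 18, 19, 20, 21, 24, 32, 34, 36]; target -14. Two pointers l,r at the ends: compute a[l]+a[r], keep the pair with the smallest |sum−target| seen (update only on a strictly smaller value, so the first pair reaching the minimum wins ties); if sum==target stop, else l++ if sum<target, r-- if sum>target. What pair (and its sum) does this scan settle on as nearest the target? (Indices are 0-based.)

[0,15] -12+36=24 d=38 * → r--
[0,14] -12+34=22 d=36 * → r--
[0,13] -12+32=20 d=34 * → r--
[0,12] -12+24=12 d=26 * → r--
[0,11] -12+21=9 d=23 * → r--
[0,10] -12+20=8 d=22 * → r--
[0,9] -12+19=7 d=21 * → r--
[0,8] -12+18=6 d=20 * → r--
[0,7] -12+16=4 d=18 * → r--
[0,6] -12+12=0 d=14 * → r--
[0,5] -12+9=-3 d=11 * → r--
[0,4] -12+8=-4 d=10 * → r--
[0,3] -12+7=-5 d=9 * → r--
[0,2] -12+-7=-19 d=5 * → l++
[1,2] -9+-7=-16 d=2 * → l++

pair (-9, -7) with sum -16 (|Δ|=2)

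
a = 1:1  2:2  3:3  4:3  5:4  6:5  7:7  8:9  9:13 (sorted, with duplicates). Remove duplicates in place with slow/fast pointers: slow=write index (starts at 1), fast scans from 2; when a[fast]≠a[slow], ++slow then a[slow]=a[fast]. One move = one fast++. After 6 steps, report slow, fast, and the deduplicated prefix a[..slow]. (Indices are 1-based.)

slow=6, fast=8, prefix=[1, 2, 3, 4, 5, 7]

(s=1,f=2) a[fast]=2≠a[slow]=1 write a[2]=2 → slow++,fast++
(s=2,f=3) a[fast]=3≠a[slow]=2 write a[3]=3 → slow++,fast++
(s=3,f=4) a[fast]=3=a[slow] dup → fast++
(s=3,f=5) a[fast]=4≠a[slow]=3 write a[4]=4 → slow++,fast++
(s=4,f=6) a[fast]=5≠a[slow]=4 write a[5]=5 → slow++,fast++
(s=5,f=7) a[fast]=7≠a[slow]=5 write a[6]=7 → slow++,fast++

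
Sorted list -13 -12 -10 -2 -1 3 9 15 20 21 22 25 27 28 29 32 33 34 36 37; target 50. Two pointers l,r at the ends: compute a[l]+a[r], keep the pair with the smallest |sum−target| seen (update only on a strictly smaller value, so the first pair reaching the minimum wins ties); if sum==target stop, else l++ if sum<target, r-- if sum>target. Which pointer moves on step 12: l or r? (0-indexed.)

[0,19] -13+37=24 d=26 * → l++
[1,19] -12+37=25 d=25 * → l++
[2,19] -10+37=27 d=23 * → l++
[3,19] -2+37=35 d=15 * → l++
[4,19] -1+37=36 d=14 * → l++
[5,19] 3+37=40 d=10 * → l++
[6,19] 9+37=46 d=4 * → l++
[7,19] 15+37=52 d=2 * → r--
[7,18] 15+36=51 d=1 * → r--
[7,17] 15+34=49 d=1 → l++
[8,17] 20+34=54 d=4 → r--
[8,16] 20+33=53 d=3 → r--

r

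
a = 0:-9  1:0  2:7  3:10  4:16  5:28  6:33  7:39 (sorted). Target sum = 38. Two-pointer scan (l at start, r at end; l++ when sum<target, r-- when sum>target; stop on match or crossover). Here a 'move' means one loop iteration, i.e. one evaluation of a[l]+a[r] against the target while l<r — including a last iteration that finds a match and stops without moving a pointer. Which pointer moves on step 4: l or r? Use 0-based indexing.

[0,7] -9+39=30 <38 → l++
[1,7] 0+39=39 >38 → r--
[1,6] 0+33=33 <38 → l++
[2,6] 7+33=40 >38 → r--

r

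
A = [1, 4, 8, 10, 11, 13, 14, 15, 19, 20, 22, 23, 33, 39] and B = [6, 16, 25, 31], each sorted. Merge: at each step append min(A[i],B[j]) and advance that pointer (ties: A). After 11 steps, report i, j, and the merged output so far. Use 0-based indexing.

i=9, j=2, merged so far=[1, 4, 6, 8, 10, 11, 13, 14, 15, 16, 19]

i=0 j=0: A[i]=1<=B[j]=6 take 1, i++
i=1 j=0: A[i]=4<=B[j]=6 take 4, i++
i=2 j=0: A[i]=8>B[j]=6 take 6, j++
i=2 j=1: A[i]=8<=B[j]=16 take 8, i++
i=3 j=1: A[i]=10<=B[j]=16 take 10, i++
i=4 j=1: A[i]=11<=B[j]=16 take 11, i++
i=5 j=1: A[i]=13<=B[j]=16 take 13, i++
i=6 j=1: A[i]=14<=B[j]=16 take 14, i++
i=7 j=1: A[i]=15<=B[j]=16 take 15, i++
i=8 j=1: A[i]=19>B[j]=16 take 16, j++
i=8 j=2: A[i]=19<=B[j]=25 take 19, i++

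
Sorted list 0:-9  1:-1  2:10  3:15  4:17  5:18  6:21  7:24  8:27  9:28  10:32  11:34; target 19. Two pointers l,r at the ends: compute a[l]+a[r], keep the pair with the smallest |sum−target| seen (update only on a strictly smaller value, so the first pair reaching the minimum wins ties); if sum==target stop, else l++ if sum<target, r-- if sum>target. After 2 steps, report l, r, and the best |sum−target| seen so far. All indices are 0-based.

l=0 r=11: -9+34=25 d=6 *, r--
l=0 r=10: -9+32=23 d=4 *, r--

l=0, r=9, best |Δ|=4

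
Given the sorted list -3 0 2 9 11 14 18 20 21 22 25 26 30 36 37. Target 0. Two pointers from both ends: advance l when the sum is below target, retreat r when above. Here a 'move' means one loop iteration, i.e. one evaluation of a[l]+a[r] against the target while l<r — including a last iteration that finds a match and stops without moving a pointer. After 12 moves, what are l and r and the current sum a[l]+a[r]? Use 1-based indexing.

l=1, r=3, sum=-1

l=1 r=15: -3+37=34 >0, r--
l=1 r=14: -3+36=33 >0, r--
l=1 r=13: -3+30=27 >0, r--
l=1 r=12: -3+26=23 >0, r--
l=1 r=11: -3+25=22 >0, r--
l=1 r=10: -3+22=19 >0, r--
l=1 r=9: -3+21=18 >0, r--
l=1 r=8: -3+20=17 >0, r--
l=1 r=7: -3+18=15 >0, r--
l=1 r=6: -3+14=11 >0, r--
l=1 r=5: -3+11=8 >0, r--
l=1 r=4: -3+9=6 >0, r--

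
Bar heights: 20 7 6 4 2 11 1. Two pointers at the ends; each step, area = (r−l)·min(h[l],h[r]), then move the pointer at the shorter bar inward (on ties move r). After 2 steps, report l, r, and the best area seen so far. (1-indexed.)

l=1, r=5, best area=55

[1,7] min(20,1)*6=6 best=6 * → r--
[1,6] min(20,11)*5=55 best=55 * → r--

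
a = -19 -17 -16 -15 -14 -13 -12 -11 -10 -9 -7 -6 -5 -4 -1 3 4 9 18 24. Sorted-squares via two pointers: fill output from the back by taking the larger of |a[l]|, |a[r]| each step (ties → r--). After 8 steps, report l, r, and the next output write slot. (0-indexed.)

[0,19] |-19|<=|24| out[19]=576 → r--
[0,18] |-19|>|18| out[18]=361 → l++
[1,18] |-17|<=|18| out[17]=324 → r--
[1,17] |-17|>|9| out[16]=289 → l++
[2,17] |-16|>|9| out[15]=256 → l++
[3,17] |-15|>|9| out[14]=225 → l++
[4,17] |-14|>|9| out[13]=196 → l++
[5,17] |-13|>|9| out[12]=169 → l++

l=6, r=17, next write slot=11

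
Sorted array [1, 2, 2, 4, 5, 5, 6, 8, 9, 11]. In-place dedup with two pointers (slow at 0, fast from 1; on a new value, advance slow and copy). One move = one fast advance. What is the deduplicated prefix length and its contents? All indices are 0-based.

(s=0,f=1) a[fast]=2≠a[slow]=1 write a[1]=2 → slow++,fast++
(s=1,f=2) a[fast]=2=a[slow] dup → fast++
(s=1,f=3) a[fast]=4≠a[slow]=2 write a[2]=4 → slow++,fast++
(s=2,f=4) a[fast]=5≠a[slow]=4 write a[3]=5 → slow++,fast++
(s=3,f=5) a[fast]=5=a[slow] dup → fast++
(s=3,f=6) a[fast]=6≠a[slow]=5 write a[4]=6 → slow++,fast++
(s=4,f=7) a[fast]=8≠a[slow]=6 write a[5]=8 → slow++,fast++
(s=5,f=8) a[fast]=9≠a[slow]=8 write a[6]=9 → slow++,fast++
(s=6,f=9) a[fast]=11≠a[slow]=9 write a[7]=11 → slow++,fast++

length 8; prefix = [1, 2, 4, 5, 6, 8, 9, 11]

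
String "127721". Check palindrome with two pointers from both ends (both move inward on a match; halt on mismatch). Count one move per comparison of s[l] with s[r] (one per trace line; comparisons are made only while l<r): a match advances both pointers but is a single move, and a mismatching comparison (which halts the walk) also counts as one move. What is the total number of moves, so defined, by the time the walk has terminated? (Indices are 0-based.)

3 moves

[0,5] '1'=='1' → l++,r--
[1,4] '2'=='2' → l++,r--
[2,3] '7'=='7' → l++,r--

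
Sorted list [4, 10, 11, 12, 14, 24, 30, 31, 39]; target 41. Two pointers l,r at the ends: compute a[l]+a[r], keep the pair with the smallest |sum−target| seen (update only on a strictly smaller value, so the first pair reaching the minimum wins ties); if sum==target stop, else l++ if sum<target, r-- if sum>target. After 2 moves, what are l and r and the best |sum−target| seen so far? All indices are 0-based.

l=1, r=7, best |Δ|=2

l=0 r=8: 4+39=43 d=2 *, r--
l=0 r=7: 4+31=35 d=6, l++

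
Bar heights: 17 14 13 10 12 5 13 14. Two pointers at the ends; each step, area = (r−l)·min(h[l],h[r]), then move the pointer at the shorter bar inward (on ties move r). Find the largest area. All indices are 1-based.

max area = 98

[1,8] min(17,14)*7=98 best=98 * → r--
[1,7] min(17,13)*6=78 best=98 → r--
[1,6] min(17,5)*5=25 best=98 → r--
[1,5] min(17,12)*4=48 best=98 → r--
[1,4] min(17,10)*3=30 best=98 → r--
[1,3] min(17,13)*2=26 best=98 → r--
[1,2] min(17,14)*1=14 best=98 → r--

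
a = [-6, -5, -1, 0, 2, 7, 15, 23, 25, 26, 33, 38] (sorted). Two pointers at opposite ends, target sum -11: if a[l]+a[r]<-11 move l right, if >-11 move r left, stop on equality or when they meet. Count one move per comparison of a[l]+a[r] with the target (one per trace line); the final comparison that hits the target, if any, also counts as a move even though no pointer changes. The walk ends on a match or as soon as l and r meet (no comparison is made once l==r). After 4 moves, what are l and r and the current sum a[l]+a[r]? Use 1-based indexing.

l=1, r=8, sum=17

l=1 r=12: -6+38=32 >-11, r--
l=1 r=11: -6+33=27 >-11, r--
l=1 r=10: -6+26=20 >-11, r--
l=1 r=9: -6+25=19 >-11, r--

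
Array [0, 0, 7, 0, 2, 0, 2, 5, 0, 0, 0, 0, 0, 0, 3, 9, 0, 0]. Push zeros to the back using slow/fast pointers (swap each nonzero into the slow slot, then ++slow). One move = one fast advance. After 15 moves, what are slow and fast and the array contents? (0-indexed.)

slow=5, fast=15, a=[7, 2, 2, 5, 3, 0, 0, 0, 0, 0, 0, 0, 0, 0, 0, 9, 0, 0]

(s=0,f=0) a[fast]=0 → fast++
(s=0,f=1) a[fast]=0 → fast++
(s=0,f=2) a[fast]=7≠0 swap→a[0]=7 → slow++,fast++
(s=1,f=3) a[fast]=0 → fast++
(s=1,f=4) a[fast]=2≠0 swap→a[1]=2 → slow++,fast++
(s=2,f=5) a[fast]=0 → fast++
(s=2,f=6) a[fast]=2≠0 swap→a[2]=2 → slow++,fast++
(s=3,f=7) a[fast]=5≠0 swap→a[3]=5 → slow++,fast++
(s=4,f=8) a[fast]=0 → fast++
(s=4,f=9) a[fast]=0 → fast++
(s=4,f=10) a[fast]=0 → fast++
(s=4,f=11) a[fast]=0 → fast++
(s=4,f=12) a[fast]=0 → fast++
(s=4,f=13) a[fast]=0 → fast++
(s=4,f=14) a[fast]=3≠0 swap→a[4]=3 → slow++,fast++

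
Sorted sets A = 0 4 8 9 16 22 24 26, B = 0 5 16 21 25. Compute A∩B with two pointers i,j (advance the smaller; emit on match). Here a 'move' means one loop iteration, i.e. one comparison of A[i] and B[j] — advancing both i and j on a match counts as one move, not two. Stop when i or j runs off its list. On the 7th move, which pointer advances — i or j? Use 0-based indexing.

i=0 j=0: 0==0 emit, i++,j++
i=1 j=1: 4<5, i++
i=2 j=1: 8>5, j++
i=2 j=2: 8<16, i++
i=3 j=2: 9<16, i++
i=4 j=2: 16==16 emit, i++,j++
i=5 j=3: 22>21, j++

j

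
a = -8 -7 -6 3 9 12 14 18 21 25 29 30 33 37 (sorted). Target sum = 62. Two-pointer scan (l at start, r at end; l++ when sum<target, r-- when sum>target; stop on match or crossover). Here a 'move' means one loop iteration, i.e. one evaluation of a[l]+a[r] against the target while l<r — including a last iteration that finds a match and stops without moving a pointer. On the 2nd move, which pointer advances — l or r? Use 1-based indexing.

l

l=1 r=14: -8+37=29 <62, l++
l=2 r=14: -7+37=30 <62, l++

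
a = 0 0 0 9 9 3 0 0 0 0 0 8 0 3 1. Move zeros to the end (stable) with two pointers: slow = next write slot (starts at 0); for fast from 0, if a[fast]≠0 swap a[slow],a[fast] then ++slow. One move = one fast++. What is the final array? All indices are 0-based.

(s=0,f=0) a[fast]=0 → fast++
(s=0,f=1) a[fast]=0 → fast++
(s=0,f=2) a[fast]=0 → fast++
(s=0,f=3) a[fast]=9≠0 swap→a[0]=9 → slow++,fast++
(s=1,f=4) a[fast]=9≠0 swap→a[1]=9 → slow++,fast++
(s=2,f=5) a[fast]=3≠0 swap→a[2]=3 → slow++,fast++
(s=3,f=6) a[fast]=0 → fast++
(s=3,f=7) a[fast]=0 → fast++
(s=3,f=8) a[fast]=0 → fast++
(s=3,f=9) a[fast]=0 → fast++
(s=3,f=10) a[fast]=0 → fast++
(s=3,f=11) a[fast]=8≠0 swap→a[3]=8 → slow++,fast++
(s=4,f=12) a[fast]=0 → fast++
(s=4,f=13) a[fast]=3≠0 swap→a[4]=3 → slow++,fast++
(s=5,f=14) a[fast]=1≠0 swap→a[5]=1 → slow++,fast++

[9, 9, 3, 8, 3, 1, 0, 0, 0, 0, 0, 0, 0, 0, 0]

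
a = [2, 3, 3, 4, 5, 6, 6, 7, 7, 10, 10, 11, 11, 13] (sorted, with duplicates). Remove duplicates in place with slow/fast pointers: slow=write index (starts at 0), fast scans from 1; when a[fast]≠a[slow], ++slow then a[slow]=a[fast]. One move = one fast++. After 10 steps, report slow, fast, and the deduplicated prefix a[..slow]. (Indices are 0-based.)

slow=6, fast=11, prefix=[2, 3, 4, 5, 6, 7, 10]

slow=0 fast=1: a[fast]=3≠a[slow]=2 write a[1]=3, slow++,fast++
slow=1 fast=2: a[fast]=3=a[slow] dup, fast++
slow=1 fast=3: a[fast]=4≠a[slow]=3 write a[2]=4, slow++,fast++
slow=2 fast=4: a[fast]=5≠a[slow]=4 write a[3]=5, slow++,fast++
slow=3 fast=5: a[fast]=6≠a[slow]=5 write a[4]=6, slow++,fast++
slow=4 fast=6: a[fast]=6=a[slow] dup, fast++
slow=4 fast=7: a[fast]=7≠a[slow]=6 write a[5]=7, slow++,fast++
slow=5 fast=8: a[fast]=7=a[slow] dup, fast++
slow=5 fast=9: a[fast]=10≠a[slow]=7 write a[6]=10, slow++,fast++
slow=6 fast=10: a[fast]=10=a[slow] dup, fast++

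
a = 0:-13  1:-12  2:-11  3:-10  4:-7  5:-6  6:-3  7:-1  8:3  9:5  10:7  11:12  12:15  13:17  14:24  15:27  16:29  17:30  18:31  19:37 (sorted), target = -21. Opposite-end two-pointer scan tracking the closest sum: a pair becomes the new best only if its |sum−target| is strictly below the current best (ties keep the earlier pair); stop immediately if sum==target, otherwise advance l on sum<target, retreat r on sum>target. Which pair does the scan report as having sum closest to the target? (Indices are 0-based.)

pair (-11, -10) with sum -21 (|Δ|=0)

[0,19] -13+37=24 d=45 * → r--
[0,18] -13+31=18 d=39 * → r--
[0,17] -13+30=17 d=38 * → r--
[0,16] -13+29=16 d=37 * → r--
[0,15] -13+27=14 d=35 * → r--
[0,14] -13+24=11 d=32 * → r--
[0,13] -13+17=4 d=25 * → r--
[0,12] -13+15=2 d=23 * → r--
[0,11] -13+12=-1 d=20 * → r--
[0,10] -13+7=-6 d=15 * → r--
[0,9] -13+5=-8 d=13 * → r--
[0,8] -13+3=-10 d=11 * → r--
[0,7] -13+-1=-14 d=7 * → r--
[0,6] -13+-3=-16 d=5 * → r--
[0,5] -13+-6=-19 d=2 * → r--
[0,4] -13+-7=-20 d=1 * → r--
[0,3] -13+-10=-23 d=2 → l++
[1,3] -12+-10=-22 d=1 → l++
[2,3] -11+-10=-21 d=0 * → stop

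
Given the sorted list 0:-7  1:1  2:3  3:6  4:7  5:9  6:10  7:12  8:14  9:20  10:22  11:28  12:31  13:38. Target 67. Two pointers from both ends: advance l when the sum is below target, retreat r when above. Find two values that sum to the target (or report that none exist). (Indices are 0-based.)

l=0 r=13: -7+38=31 <67, l++
l=1 r=13: 1+38=39 <67, l++
l=2 r=13: 3+38=41 <67, l++
l=3 r=13: 6+38=44 <67, l++
l=4 r=13: 7+38=45 <67, l++
l=5 r=13: 9+38=47 <67, l++
l=6 r=13: 10+38=48 <67, l++
l=7 r=13: 12+38=50 <67, l++
l=8 r=13: 14+38=52 <67, l++
l=9 r=13: 20+38=58 <67, l++
l=10 r=13: 22+38=60 <67, l++
l=11 r=13: 28+38=66 <67, l++
l=12 r=13: 31+38=69 >67, r--

no pair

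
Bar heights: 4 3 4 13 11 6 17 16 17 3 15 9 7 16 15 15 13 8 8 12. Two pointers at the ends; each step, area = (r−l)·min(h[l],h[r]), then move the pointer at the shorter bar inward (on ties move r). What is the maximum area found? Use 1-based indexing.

max area = 192

l=1 r=20: min(4,12)*19=76 best=76 *, l++
l=2 r=20: min(3,12)*18=54 best=76, l++
l=3 r=20: min(4,12)*17=68 best=76, l++
l=4 r=20: min(13,12)*16=192 best=192 *, r--
l=4 r=19: min(13,8)*15=120 best=192, r--
l=4 r=18: min(13,8)*14=112 best=192, r--
l=4 r=17: min(13,13)*13=169 best=192, r--
l=4 r=16: min(13,15)*12=156 best=192, l++
l=5 r=16: min(11,15)*11=121 best=192, l++
l=6 r=16: min(6,15)*10=60 best=192, l++
l=7 r=16: min(17,15)*9=135 best=192, r--
l=7 r=15: min(17,15)*8=120 best=192, r--
l=7 r=14: min(17,16)*7=112 best=192, r--
l=7 r=13: min(17,7)*6=42 best=192, r--
l=7 r=12: min(17,9)*5=45 best=192, r--
l=7 r=11: min(17,15)*4=60 best=192, r--
l=7 r=10: min(17,3)*3=9 best=192, r--
l=7 r=9: min(17,17)*2=34 best=192, r--
l=7 r=8: min(17,16)*1=16 best=192, r--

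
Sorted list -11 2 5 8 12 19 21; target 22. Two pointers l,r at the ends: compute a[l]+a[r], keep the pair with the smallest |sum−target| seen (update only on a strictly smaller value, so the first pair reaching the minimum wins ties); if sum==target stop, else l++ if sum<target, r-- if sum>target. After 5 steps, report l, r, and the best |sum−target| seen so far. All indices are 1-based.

l=4, r=5, best |Δ|=1

[1,7] -11+21=10 d=12 * → l++
[2,7] 2+21=23 d=1 * → r--
[2,6] 2+19=21 d=1 → l++
[3,6] 5+19=24 d=2 → r--
[3,5] 5+12=17 d=5 → l++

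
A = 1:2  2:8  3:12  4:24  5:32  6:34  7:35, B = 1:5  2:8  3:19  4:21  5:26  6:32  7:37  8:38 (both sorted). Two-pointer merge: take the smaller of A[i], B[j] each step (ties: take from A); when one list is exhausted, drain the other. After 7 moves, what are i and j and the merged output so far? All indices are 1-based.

[i=1,j=1] A[i]=2<=B[j]=5 take 2 → i++
[i=2,j=1] A[i]=8>B[j]=5 take 5 → j++
[i=2,j=2] A[i]=8<=B[j]=8 take 8 → i++
[i=3,j=2] A[i]=12>B[j]=8 take 8 → j++
[i=3,j=3] A[i]=12<=B[j]=19 take 12 → i++
[i=4,j=3] A[i]=24>B[j]=19 take 19 → j++
[i=4,j=4] A[i]=24>B[j]=21 take 21 → j++

i=4, j=5, merged so far=[2, 5, 8, 8, 12, 19, 21]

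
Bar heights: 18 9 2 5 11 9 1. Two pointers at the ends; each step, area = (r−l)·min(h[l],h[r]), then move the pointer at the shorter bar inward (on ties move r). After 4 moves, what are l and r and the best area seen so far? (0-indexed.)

l=0, r=2, best area=45

l=0 r=6: min(18,1)*6=6 best=6 *, r--
l=0 r=5: min(18,9)*5=45 best=45 *, r--
l=0 r=4: min(18,11)*4=44 best=45, r--
l=0 r=3: min(18,5)*3=15 best=45, r--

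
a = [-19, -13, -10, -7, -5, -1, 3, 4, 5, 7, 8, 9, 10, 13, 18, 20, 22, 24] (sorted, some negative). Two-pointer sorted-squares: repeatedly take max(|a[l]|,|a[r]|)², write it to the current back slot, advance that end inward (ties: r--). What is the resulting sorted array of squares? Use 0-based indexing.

[1, 9, 16, 25, 25, 49, 49, 64, 81, 100, 100, 169, 169, 324, 361, 400, 484, 576]

[0,17] |-19|<=|24| out[17]=576 → r--
[0,16] |-19|<=|22| out[16]=484 → r--
[0,15] |-19|<=|20| out[15]=400 → r--
[0,14] |-19|>|18| out[14]=361 → l++
[1,14] |-13|<=|18| out[13]=324 → r--
[1,13] |-13|<=|13| out[12]=169 → r--
[1,12] |-13|>|10| out[11]=169 → l++
[2,12] |-10|<=|10| out[10]=100 → r--
[2,11] |-10|>|9| out[9]=100 → l++
[3,11] |-7|<=|9| out[8]=81 → r--
[3,10] |-7|<=|8| out[7]=64 → r--
[3,9] |-7|<=|7| out[6]=49 → r--
[3,8] |-7|>|5| out[5]=49 → l++
[4,8] |-5|<=|5| out[4]=25 → r--
[4,7] |-5|>|4| out[3]=25 → l++
[5,7] |-1|<=|4| out[2]=16 → r--
[5,6] |-1|<=|3| out[1]=9 → r--
[5,5] |-1|<=|-1| out[0]=1 → r--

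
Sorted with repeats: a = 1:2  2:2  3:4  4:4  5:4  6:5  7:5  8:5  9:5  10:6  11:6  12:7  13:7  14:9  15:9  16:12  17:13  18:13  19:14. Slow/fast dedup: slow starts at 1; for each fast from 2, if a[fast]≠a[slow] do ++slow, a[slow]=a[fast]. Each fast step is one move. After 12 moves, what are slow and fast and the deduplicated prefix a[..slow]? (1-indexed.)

slow=5, fast=14, prefix=[2, 4, 5, 6, 7]

slow=1 fast=2: a[fast]=2=a[slow] dup, fast++
slow=1 fast=3: a[fast]=4≠a[slow]=2 write a[2]=4, slow++,fast++
slow=2 fast=4: a[fast]=4=a[slow] dup, fast++
slow=2 fast=5: a[fast]=4=a[slow] dup, fast++
slow=2 fast=6: a[fast]=5≠a[slow]=4 write a[3]=5, slow++,fast++
slow=3 fast=7: a[fast]=5=a[slow] dup, fast++
slow=3 fast=8: a[fast]=5=a[slow] dup, fast++
slow=3 fast=9: a[fast]=5=a[slow] dup, fast++
slow=3 fast=10: a[fast]=6≠a[slow]=5 write a[4]=6, slow++,fast++
slow=4 fast=11: a[fast]=6=a[slow] dup, fast++
slow=4 fast=12: a[fast]=7≠a[slow]=6 write a[5]=7, slow++,fast++
slow=5 fast=13: a[fast]=7=a[slow] dup, fast++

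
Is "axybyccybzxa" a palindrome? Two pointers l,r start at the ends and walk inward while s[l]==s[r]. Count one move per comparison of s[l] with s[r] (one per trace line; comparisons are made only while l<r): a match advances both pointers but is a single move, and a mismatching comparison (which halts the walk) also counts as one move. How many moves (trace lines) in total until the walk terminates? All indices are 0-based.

3 moves

l=0 r=11: 'a'=='a', l++,r--
l=1 r=10: 'x'=='x', l++,r--
l=2 r=9: 'y'!='z', stop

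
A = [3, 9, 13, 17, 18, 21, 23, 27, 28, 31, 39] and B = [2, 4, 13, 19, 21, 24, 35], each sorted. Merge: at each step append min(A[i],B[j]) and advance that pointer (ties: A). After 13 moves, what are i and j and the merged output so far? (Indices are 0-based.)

i=0 j=0: A[i]=3>B[j]=2 take 2, j++
i=0 j=1: A[i]=3<=B[j]=4 take 3, i++
i=1 j=1: A[i]=9>B[j]=4 take 4, j++
i=1 j=2: A[i]=9<=B[j]=13 take 9, i++
i=2 j=2: A[i]=13<=B[j]=13 take 13, i++
i=3 j=2: A[i]=17>B[j]=13 take 13, j++
i=3 j=3: A[i]=17<=B[j]=19 take 17, i++
i=4 j=3: A[i]=18<=B[j]=19 take 18, i++
i=5 j=3: A[i]=21>B[j]=19 take 19, j++
i=5 j=4: A[i]=21<=B[j]=21 take 21, i++
i=6 j=4: A[i]=23>B[j]=21 take 21, j++
i=6 j=5: A[i]=23<=B[j]=24 take 23, i++
i=7 j=5: A[i]=27>B[j]=24 take 24, j++

i=7, j=6, merged so far=[2, 3, 4, 9, 13, 13, 17, 18, 19, 21, 21, 23, 24]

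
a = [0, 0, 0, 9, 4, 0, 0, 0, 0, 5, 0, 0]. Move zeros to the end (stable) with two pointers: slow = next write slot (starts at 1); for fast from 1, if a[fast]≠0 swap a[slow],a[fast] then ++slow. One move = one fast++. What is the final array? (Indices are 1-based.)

[9, 4, 5, 0, 0, 0, 0, 0, 0, 0, 0, 0]

(s=1,f=1) a[fast]=0 → fast++
(s=1,f=2) a[fast]=0 → fast++
(s=1,f=3) a[fast]=0 → fast++
(s=1,f=4) a[fast]=9≠0 swap→a[1]=9 → slow++,fast++
(s=2,f=5) a[fast]=4≠0 swap→a[2]=4 → slow++,fast++
(s=3,f=6) a[fast]=0 → fast++
(s=3,f=7) a[fast]=0 → fast++
(s=3,f=8) a[fast]=0 → fast++
(s=3,f=9) a[fast]=0 → fast++
(s=3,f=10) a[fast]=5≠0 swap→a[3]=5 → slow++,fast++
(s=4,f=11) a[fast]=0 → fast++
(s=4,f=12) a[fast]=0 → fast++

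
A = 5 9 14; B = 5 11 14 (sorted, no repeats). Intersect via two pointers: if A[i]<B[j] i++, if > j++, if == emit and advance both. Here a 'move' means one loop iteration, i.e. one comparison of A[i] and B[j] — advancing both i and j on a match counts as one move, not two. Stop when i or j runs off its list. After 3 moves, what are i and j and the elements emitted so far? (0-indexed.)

i=2, j=2, emitted=[5]

[i=0,j=0] 5==5 emit → i++,j++
[i=1,j=1] 9<11 → i++
[i=2,j=1] 14>11 → j++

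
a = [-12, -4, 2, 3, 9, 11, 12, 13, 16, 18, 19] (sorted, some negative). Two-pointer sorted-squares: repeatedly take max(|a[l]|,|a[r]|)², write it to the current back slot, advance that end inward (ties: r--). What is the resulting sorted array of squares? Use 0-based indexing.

[4, 9, 16, 81, 121, 144, 144, 169, 256, 324, 361]

l=0 r=10: |-12|<=|19| out[10]=361, r--
l=0 r=9: |-12|<=|18| out[9]=324, r--
l=0 r=8: |-12|<=|16| out[8]=256, r--
l=0 r=7: |-12|<=|13| out[7]=169, r--
l=0 r=6: |-12|<=|12| out[6]=144, r--
l=0 r=5: |-12|>|11| out[5]=144, l++
l=1 r=5: |-4|<=|11| out[4]=121, r--
l=1 r=4: |-4|<=|9| out[3]=81, r--
l=1 r=3: |-4|>|3| out[2]=16, l++
l=2 r=3: |2|<=|3| out[1]=9, r--
l=2 r=2: |2|<=|2| out[0]=4, r--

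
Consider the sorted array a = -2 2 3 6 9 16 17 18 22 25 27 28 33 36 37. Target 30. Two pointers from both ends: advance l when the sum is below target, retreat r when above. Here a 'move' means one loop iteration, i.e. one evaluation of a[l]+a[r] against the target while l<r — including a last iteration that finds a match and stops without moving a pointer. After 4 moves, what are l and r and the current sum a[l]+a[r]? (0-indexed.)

l=1, r=11, sum=30

[0,14] -2+37=35 >30 → r--
[0,13] -2+36=34 >30 → r--
[0,12] -2+33=31 >30 → r--
[0,11] -2+28=26 <30 → l++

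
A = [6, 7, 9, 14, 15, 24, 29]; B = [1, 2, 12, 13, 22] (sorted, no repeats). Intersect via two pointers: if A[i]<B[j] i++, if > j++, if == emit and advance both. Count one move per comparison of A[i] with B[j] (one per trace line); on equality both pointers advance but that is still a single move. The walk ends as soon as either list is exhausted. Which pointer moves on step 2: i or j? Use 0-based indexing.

j

[i=0,j=0] 6>1 → j++
[i=0,j=1] 6>2 → j++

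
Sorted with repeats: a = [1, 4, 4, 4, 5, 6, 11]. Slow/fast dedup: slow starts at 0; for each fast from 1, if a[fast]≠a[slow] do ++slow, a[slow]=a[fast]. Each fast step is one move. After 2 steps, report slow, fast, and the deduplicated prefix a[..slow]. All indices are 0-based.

slow=0 fast=1: a[fast]=4≠a[slow]=1 write a[1]=4, slow++,fast++
slow=1 fast=2: a[fast]=4=a[slow] dup, fast++

slow=1, fast=3, prefix=[1, 4]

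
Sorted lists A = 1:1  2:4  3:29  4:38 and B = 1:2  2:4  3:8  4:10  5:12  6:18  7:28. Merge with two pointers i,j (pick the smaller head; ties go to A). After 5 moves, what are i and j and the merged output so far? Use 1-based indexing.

i=1 j=1: A[i]=1<=B[j]=2 take 1, i++
i=2 j=1: A[i]=4>B[j]=2 take 2, j++
i=2 j=2: A[i]=4<=B[j]=4 take 4, i++
i=3 j=2: A[i]=29>B[j]=4 take 4, j++
i=3 j=3: A[i]=29>B[j]=8 take 8, j++

i=3, j=4, merged so far=[1, 2, 4, 4, 8]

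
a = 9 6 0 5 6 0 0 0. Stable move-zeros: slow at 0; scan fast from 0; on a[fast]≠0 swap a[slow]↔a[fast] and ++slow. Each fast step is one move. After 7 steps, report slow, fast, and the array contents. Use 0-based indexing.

slow=4, fast=7, a=[9, 6, 5, 6, 0, 0, 0, 0]

(s=0,f=0) a[fast]=9≠0 swap→a[0]=9 → slow++,fast++
(s=1,f=1) a[fast]=6≠0 swap→a[1]=6 → slow++,fast++
(s=2,f=2) a[fast]=0 → fast++
(s=2,f=3) a[fast]=5≠0 swap→a[2]=5 → slow++,fast++
(s=3,f=4) a[fast]=6≠0 swap→a[3]=6 → slow++,fast++
(s=4,f=5) a[fast]=0 → fast++
(s=4,f=6) a[fast]=0 → fast++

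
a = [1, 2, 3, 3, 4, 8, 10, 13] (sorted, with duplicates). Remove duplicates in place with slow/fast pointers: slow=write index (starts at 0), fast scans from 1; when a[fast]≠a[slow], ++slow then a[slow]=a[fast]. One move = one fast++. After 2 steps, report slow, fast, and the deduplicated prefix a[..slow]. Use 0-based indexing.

slow=2, fast=3, prefix=[1, 2, 3]

(s=0,f=1) a[fast]=2≠a[slow]=1 write a[1]=2 → slow++,fast++
(s=1,f=2) a[fast]=3≠a[slow]=2 write a[2]=3 → slow++,fast++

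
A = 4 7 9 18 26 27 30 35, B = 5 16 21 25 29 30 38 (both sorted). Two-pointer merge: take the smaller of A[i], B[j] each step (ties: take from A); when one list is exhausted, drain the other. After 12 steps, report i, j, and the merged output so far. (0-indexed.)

[i=0,j=0] A[i]=4<=B[j]=5 take 4 → i++
[i=1,j=0] A[i]=7>B[j]=5 take 5 → j++
[i=1,j=1] A[i]=7<=B[j]=16 take 7 → i++
[i=2,j=1] A[i]=9<=B[j]=16 take 9 → i++
[i=3,j=1] A[i]=18>B[j]=16 take 16 → j++
[i=3,j=2] A[i]=18<=B[j]=21 take 18 → i++
[i=4,j=2] A[i]=26>B[j]=21 take 21 → j++
[i=4,j=3] A[i]=26>B[j]=25 take 25 → j++
[i=4,j=4] A[i]=26<=B[j]=29 take 26 → i++
[i=5,j=4] A[i]=27<=B[j]=29 take 27 → i++
[i=6,j=4] A[i]=30>B[j]=29 take 29 → j++
[i=6,j=5] A[i]=30<=B[j]=30 take 30 → i++

i=7, j=5, merged so far=[4, 5, 7, 9, 16, 18, 21, 25, 26, 27, 29, 30]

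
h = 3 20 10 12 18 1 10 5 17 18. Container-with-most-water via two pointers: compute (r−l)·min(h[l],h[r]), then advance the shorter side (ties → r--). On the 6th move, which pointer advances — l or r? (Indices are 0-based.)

r

l=0 r=9: min(3,18)*9=27 best=27 *, l++
l=1 r=9: min(20,18)*8=144 best=144 *, r--
l=1 r=8: min(20,17)*7=119 best=144, r--
l=1 r=7: min(20,5)*6=30 best=144, r--
l=1 r=6: min(20,10)*5=50 best=144, r--
l=1 r=5: min(20,1)*4=4 best=144, r--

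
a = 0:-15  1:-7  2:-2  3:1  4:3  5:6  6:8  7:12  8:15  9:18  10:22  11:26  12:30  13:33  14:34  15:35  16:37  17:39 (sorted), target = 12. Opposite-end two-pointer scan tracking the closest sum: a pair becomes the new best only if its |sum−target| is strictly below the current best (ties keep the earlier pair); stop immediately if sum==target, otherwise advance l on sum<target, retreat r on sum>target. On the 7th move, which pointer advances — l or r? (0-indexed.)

l

[0,17] -15+39=24 d=12 * → r--
[0,16] -15+37=22 d=10 * → r--
[0,15] -15+35=20 d=8 * → r--
[0,14] -15+34=19 d=7 * → r--
[0,13] -15+33=18 d=6 * → r--
[0,12] -15+30=15 d=3 * → r--
[0,11] -15+26=11 d=1 * → l++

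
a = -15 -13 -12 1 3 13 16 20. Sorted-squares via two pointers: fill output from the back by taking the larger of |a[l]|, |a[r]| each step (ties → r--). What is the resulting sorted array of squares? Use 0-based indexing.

[1, 9, 144, 169, 169, 225, 256, 400]

[0,7] |-15|<=|20| out[7]=400 → r--
[0,6] |-15|<=|16| out[6]=256 → r--
[0,5] |-15|>|13| out[5]=225 → l++
[1,5] |-13|<=|13| out[4]=169 → r--
[1,4] |-13|>|3| out[3]=169 → l++
[2,4] |-12|>|3| out[2]=144 → l++
[3,4] |1|<=|3| out[1]=9 → r--
[3,3] |1|<=|1| out[0]=1 → r--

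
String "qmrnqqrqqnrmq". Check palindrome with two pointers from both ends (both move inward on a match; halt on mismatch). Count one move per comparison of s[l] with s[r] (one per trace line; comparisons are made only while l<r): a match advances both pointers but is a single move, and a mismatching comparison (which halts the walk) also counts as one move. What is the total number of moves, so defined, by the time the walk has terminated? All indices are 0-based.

6 moves

[0,12] 'q'=='q' → l++,r--
[1,11] 'm'=='m' → l++,r--
[2,10] 'r'=='r' → l++,r--
[3,9] 'n'=='n' → l++,r--
[4,8] 'q'=='q' → l++,r--
[5,7] 'q'=='q' → l++,r--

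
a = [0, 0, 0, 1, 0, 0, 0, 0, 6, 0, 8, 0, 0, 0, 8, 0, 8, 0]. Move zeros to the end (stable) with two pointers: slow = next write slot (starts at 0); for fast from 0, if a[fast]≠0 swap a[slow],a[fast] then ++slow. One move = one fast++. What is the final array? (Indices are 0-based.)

[1, 6, 8, 8, 8, 0, 0, 0, 0, 0, 0, 0, 0, 0, 0, 0, 0, 0]

slow=0 fast=0: a[fast]=0, fast++
slow=0 fast=1: a[fast]=0, fast++
slow=0 fast=2: a[fast]=0, fast++
slow=0 fast=3: a[fast]=1≠0 swap→a[0]=1, slow++,fast++
slow=1 fast=4: a[fast]=0, fast++
slow=1 fast=5: a[fast]=0, fast++
slow=1 fast=6: a[fast]=0, fast++
slow=1 fast=7: a[fast]=0, fast++
slow=1 fast=8: a[fast]=6≠0 swap→a[1]=6, slow++,fast++
slow=2 fast=9: a[fast]=0, fast++
slow=2 fast=10: a[fast]=8≠0 swap→a[2]=8, slow++,fast++
slow=3 fast=11: a[fast]=0, fast++
slow=3 fast=12: a[fast]=0, fast++
slow=3 fast=13: a[fast]=0, fast++
slow=3 fast=14: a[fast]=8≠0 swap→a[3]=8, slow++,fast++
slow=4 fast=15: a[fast]=0, fast++
slow=4 fast=16: a[fast]=8≠0 swap→a[4]=8, slow++,fast++
slow=5 fast=17: a[fast]=0, fast++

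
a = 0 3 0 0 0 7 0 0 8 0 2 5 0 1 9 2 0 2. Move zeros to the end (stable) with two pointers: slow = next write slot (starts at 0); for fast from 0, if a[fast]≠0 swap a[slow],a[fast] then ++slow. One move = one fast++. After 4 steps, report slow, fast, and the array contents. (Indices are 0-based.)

(s=0,f=0) a[fast]=0 → fast++
(s=0,f=1) a[fast]=3≠0 swap→a[0]=3 → slow++,fast++
(s=1,f=2) a[fast]=0 → fast++
(s=1,f=3) a[fast]=0 → fast++

slow=1, fast=4, a=[3, 0, 0, 0, 0, 7, 0, 0, 8, 0, 2, 5, 0, 1, 9, 2, 0, 2]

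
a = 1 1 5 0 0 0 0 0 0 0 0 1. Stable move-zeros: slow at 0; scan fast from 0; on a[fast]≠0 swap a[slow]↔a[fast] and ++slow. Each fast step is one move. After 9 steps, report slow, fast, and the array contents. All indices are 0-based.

slow=3, fast=9, a=[1, 1, 5, 0, 0, 0, 0, 0, 0, 0, 0, 1]

slow=0 fast=0: a[fast]=1≠0 swap→a[0]=1, slow++,fast++
slow=1 fast=1: a[fast]=1≠0 swap→a[1]=1, slow++,fast++
slow=2 fast=2: a[fast]=5≠0 swap→a[2]=5, slow++,fast++
slow=3 fast=3: a[fast]=0, fast++
slow=3 fast=4: a[fast]=0, fast++
slow=3 fast=5: a[fast]=0, fast++
slow=3 fast=6: a[fast]=0, fast++
slow=3 fast=7: a[fast]=0, fast++
slow=3 fast=8: a[fast]=0, fast++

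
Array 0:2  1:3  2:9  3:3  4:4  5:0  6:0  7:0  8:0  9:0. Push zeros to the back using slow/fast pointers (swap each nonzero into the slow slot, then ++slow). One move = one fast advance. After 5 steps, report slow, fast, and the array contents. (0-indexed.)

slow=5, fast=5, a=[2, 3, 9, 3, 4, 0, 0, 0, 0, 0]

(s=0,f=0) a[fast]=2≠0 swap→a[0]=2 → slow++,fast++
(s=1,f=1) a[fast]=3≠0 swap→a[1]=3 → slow++,fast++
(s=2,f=2) a[fast]=9≠0 swap→a[2]=9 → slow++,fast++
(s=3,f=3) a[fast]=3≠0 swap→a[3]=3 → slow++,fast++
(s=4,f=4) a[fast]=4≠0 swap→a[4]=4 → slow++,fast++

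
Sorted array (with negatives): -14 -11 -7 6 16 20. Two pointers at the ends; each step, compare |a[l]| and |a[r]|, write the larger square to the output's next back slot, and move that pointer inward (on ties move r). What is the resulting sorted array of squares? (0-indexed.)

[36, 49, 121, 196, 256, 400]

[0,5] |-14|<=|20| out[5]=400 → r--
[0,4] |-14|<=|16| out[4]=256 → r--
[0,3] |-14|>|6| out[3]=196 → l++
[1,3] |-11|>|6| out[2]=121 → l++
[2,3] |-7|>|6| out[1]=49 → l++
[3,3] |6|<=|6| out[0]=36 → r--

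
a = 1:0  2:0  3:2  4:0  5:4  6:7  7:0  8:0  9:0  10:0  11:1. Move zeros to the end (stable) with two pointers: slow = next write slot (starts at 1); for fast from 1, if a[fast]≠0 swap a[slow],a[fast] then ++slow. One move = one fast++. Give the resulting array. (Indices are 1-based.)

(s=1,f=1) a[fast]=0 → fast++
(s=1,f=2) a[fast]=0 → fast++
(s=1,f=3) a[fast]=2≠0 swap→a[1]=2 → slow++,fast++
(s=2,f=4) a[fast]=0 → fast++
(s=2,f=5) a[fast]=4≠0 swap→a[2]=4 → slow++,fast++
(s=3,f=6) a[fast]=7≠0 swap→a[3]=7 → slow++,fast++
(s=4,f=7) a[fast]=0 → fast++
(s=4,f=8) a[fast]=0 → fast++
(s=4,f=9) a[fast]=0 → fast++
(s=4,f=10) a[fast]=0 → fast++
(s=4,f=11) a[fast]=1≠0 swap→a[4]=1 → slow++,fast++

[2, 4, 7, 1, 0, 0, 0, 0, 0, 0, 0]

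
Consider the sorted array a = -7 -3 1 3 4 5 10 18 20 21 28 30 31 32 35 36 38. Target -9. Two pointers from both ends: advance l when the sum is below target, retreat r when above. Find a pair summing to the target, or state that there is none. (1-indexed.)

no pair

l=1 r=17: -7+38=31 >-9, r--
l=1 r=16: -7+36=29 >-9, r--
l=1 r=15: -7+35=28 >-9, r--
l=1 r=14: -7+32=25 >-9, r--
l=1 r=13: -7+31=24 >-9, r--
l=1 r=12: -7+30=23 >-9, r--
l=1 r=11: -7+28=21 >-9, r--
l=1 r=10: -7+21=14 >-9, r--
l=1 r=9: -7+20=13 >-9, r--
l=1 r=8: -7+18=11 >-9, r--
l=1 r=7: -7+10=3 >-9, r--
l=1 r=6: -7+5=-2 >-9, r--
l=1 r=5: -7+4=-3 >-9, r--
l=1 r=4: -7+3=-4 >-9, r--
l=1 r=3: -7+1=-6 >-9, r--
l=1 r=2: -7+-3=-10 <-9, l++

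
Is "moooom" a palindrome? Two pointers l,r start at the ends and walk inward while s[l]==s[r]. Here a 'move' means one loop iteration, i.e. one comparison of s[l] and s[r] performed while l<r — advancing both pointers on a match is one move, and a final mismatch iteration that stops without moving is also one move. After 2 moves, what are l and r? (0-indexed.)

l=2, r=3

l=0 r=5: 'm'=='m', l++,r--
l=1 r=4: 'o'=='o', l++,r--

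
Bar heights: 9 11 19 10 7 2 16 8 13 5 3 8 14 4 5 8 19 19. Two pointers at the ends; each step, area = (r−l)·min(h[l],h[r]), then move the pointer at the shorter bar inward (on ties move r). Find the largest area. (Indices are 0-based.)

[0,17] min(9,19)*17=153 best=153 * → l++
[1,17] min(11,19)*16=176 best=176 * → l++
[2,17] min(19,19)*15=285 best=285 * → r--
[2,16] min(19,19)*14=266 best=285 → r--
[2,15] min(19,8)*13=104 best=285 → r--
[2,14] min(19,5)*12=60 best=285 → r--
[2,13] min(19,4)*11=44 best=285 → r--
[2,12] min(19,14)*10=140 best=285 → r--
[2,11] min(19,8)*9=72 best=285 → r--
[2,10] min(19,3)*8=24 best=285 → r--
[2,9] min(19,5)*7=35 best=285 → r--
[2,8] min(19,13)*6=78 best=285 → r--
[2,7] min(19,8)*5=40 best=285 → r--
[2,6] min(19,16)*4=64 best=285 → r--
[2,5] min(19,2)*3=6 best=285 → r--
[2,4] min(19,7)*2=14 best=285 → r--
[2,3] min(19,10)*1=10 best=285 → r--

max area = 285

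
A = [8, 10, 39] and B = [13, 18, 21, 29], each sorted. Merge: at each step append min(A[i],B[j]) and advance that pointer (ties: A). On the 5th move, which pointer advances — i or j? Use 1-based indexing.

[i=1,j=1] A[i]=8<=B[j]=13 take 8 → i++
[i=2,j=1] A[i]=10<=B[j]=13 take 10 → i++
[i=3,j=1] A[i]=39>B[j]=13 take 13 → j++
[i=3,j=2] A[i]=39>B[j]=18 take 18 → j++
[i=3,j=3] A[i]=39>B[j]=21 take 21 → j++

j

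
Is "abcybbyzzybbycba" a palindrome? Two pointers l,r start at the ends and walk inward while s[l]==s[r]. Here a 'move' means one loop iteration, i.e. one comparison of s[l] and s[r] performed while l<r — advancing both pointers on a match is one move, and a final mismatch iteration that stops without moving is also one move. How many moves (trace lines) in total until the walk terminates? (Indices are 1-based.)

[1,16] 'a'=='a' → l++,r--
[2,15] 'b'=='b' → l++,r--
[3,14] 'c'=='c' → l++,r--
[4,13] 'y'=='y' → l++,r--
[5,12] 'b'=='b' → l++,r--
[6,11] 'b'=='b' → l++,r--
[7,10] 'y'=='y' → l++,r--
[8,9] 'z'=='z' → l++,r--

8 moves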